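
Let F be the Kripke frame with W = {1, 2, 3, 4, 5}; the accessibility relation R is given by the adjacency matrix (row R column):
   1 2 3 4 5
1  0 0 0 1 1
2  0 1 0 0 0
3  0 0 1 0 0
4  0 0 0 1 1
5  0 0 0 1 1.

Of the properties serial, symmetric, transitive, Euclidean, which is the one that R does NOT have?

symmetric

Serial: yes — every world has a successor (e.g. 1 R 4).
Symmetric: no — 1 R 4 but not 4 R 1.
Transitive: yes — every two-step R-path is closed by a direct edge.
Euclidean: yes — any two successors of a common world are R-related.
Only symmetric fails.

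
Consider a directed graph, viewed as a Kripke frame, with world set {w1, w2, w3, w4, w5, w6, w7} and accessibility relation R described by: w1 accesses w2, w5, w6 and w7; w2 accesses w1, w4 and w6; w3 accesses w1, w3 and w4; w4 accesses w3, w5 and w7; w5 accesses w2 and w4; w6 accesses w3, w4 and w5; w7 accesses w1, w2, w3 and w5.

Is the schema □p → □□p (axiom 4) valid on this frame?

The schema 4 characterises exactly the transitive frames.
Transitive: no — w1 R w2 and w2 R w4, but not w1 R w4.

No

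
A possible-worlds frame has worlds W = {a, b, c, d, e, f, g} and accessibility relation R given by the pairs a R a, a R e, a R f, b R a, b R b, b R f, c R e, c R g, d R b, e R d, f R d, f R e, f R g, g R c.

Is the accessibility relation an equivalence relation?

Reflexive: no — c is not related to itself.
Symmetric: no — a R e but not e R a.
Transitive: no — a R e and e R d, but not a R d.
So R is not an equivalence relation.

No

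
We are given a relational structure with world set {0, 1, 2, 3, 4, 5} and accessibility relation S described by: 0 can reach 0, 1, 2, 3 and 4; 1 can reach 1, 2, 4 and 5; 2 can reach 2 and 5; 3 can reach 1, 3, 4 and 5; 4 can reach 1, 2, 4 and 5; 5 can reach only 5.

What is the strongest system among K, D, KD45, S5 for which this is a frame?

D

Serial (axiom D): yes — every world has a successor (e.g. 0 S 0).
Euclidean (axiom 5): no — 0 S 1 and 0 S 3, but not 1 S 3.
Transitive (axiom 4): no — 0 S 1 and 1 S 5, but not 0 S 5.
Reflexive (axiom T): yes — every world is S-related to itself.
So F validates K, D; KD45 would additionally require S to be Euclidean and transitive. The strongest is D.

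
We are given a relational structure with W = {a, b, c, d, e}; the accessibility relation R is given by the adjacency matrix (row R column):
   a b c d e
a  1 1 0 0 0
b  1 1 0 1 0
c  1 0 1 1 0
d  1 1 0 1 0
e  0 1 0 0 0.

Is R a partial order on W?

Reflexive: no — e is not related to itself.
Transitive: no — a R b and b R d, but not a R d.
Antisymmetric: no — a R b and b R a with a ≠ b.
So R is not a partial order.

No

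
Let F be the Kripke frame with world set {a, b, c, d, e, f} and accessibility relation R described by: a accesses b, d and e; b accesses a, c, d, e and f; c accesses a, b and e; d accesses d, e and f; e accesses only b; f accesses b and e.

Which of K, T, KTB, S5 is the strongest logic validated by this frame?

Reflexive (axiom T): no — a is not related to itself.
Symmetric (axiom B): no — a R d but not d R a.
Euclidean (axiom 5): no — a R d and a R b, but not d R b.
So F validates K; T would additionally require R to be reflexive. The strongest is K.

K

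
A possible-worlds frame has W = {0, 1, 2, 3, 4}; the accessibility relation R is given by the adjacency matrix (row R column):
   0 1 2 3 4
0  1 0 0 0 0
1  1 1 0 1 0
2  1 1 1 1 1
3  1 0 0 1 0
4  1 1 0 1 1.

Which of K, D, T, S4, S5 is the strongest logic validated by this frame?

Serial (axiom D): yes — every world has a successor (e.g. 0 R 0).
Reflexive (axiom T): yes — every world is R-related to itself.
Transitive (axiom 4): yes — every two-step R-path is closed by a direct edge.
Euclidean (axiom 5): no — 1 R 0 and 1 R 3, but not 0 R 3.
So F validates K, D, T, S4; S5 would additionally require R to be Euclidean. The strongest is S4.

S4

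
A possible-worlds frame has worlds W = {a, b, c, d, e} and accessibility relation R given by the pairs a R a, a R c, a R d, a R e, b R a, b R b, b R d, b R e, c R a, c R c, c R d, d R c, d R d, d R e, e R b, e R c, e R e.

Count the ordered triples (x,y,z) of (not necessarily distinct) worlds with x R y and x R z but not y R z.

15

Enumerating: (a,c,e), (a,d,a), (a,e,a), (a,e,d), (b,a,b), (b,d,a), (b,d,b), (b,e,a), (b,e,d), (c,d,a), (d,c,e), (d,e,d), (e,b,c), (e,c,b), (e,c,e).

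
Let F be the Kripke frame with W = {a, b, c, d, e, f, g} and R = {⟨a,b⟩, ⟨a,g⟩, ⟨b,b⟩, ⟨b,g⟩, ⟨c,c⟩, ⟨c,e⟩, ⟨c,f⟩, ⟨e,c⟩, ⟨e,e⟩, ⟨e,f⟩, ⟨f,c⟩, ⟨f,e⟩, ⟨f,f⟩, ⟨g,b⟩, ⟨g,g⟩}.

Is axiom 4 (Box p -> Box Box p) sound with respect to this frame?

Axiom 4 corresponds to the accessibility relation being transitive.
Transitive: yes — every two-step R-path is closed by a direct edge.

Yes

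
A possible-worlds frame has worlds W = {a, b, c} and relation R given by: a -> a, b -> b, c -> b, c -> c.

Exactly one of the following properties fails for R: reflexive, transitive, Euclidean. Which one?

Euclidean

Reflexive: yes — every world is R-related to itself.
Transitive: yes — every two-step R-path is closed by a direct edge.
Euclidean: no — c R b and c R c, but not b R c.
Only Euclidean fails.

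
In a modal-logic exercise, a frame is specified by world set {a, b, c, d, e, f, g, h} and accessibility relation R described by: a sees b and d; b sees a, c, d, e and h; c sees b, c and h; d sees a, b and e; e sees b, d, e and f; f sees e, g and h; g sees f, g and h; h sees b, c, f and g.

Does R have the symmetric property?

Symmetric: yes — every pair in R has its reverse in R.

Yes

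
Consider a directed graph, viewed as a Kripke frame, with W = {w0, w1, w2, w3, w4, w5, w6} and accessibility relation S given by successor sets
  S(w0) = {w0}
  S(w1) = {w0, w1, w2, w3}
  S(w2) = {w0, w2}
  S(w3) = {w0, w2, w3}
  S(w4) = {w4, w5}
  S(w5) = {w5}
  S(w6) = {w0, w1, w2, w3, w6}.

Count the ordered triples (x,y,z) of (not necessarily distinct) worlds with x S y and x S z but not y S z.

Enumerating: (w1,w0,w1), (w1,w0,w2), (w1,w0,w3), (w1,w2,w1), (w1,w2,w3), (w1,w3,w1), (w2,w0,w2), (w3,w0,w2), (w3,w0,w3), (w3,w2,w3), (w4,w5,w4), (w6,w0,w1), … and 9 more.
Total: 21.

21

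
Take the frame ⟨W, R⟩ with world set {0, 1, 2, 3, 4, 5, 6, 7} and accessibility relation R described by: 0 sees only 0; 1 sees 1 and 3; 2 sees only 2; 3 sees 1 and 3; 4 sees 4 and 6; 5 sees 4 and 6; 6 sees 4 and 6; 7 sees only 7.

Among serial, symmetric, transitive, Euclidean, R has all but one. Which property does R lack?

symmetric

Serial: yes — every world has a successor (e.g. 0 R 0).
Symmetric: no — 5 R 4 but not 4 R 5.
Transitive: yes — every two-step R-path is closed by a direct edge.
Euclidean: yes — any two successors of a common world are R-related.
Only symmetric fails.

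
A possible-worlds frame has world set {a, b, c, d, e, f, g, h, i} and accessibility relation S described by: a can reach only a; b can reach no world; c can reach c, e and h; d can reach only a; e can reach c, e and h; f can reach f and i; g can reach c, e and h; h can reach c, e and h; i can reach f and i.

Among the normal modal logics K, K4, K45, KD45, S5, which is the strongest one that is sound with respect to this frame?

Transitive (axiom 4): yes — every two-step S-path is closed by a direct edge.
Euclidean (axiom 5): yes — any two successors of a common world are S-related.
Serial (axiom D): no — b has no S-successor.
Reflexive (axiom T): no — b is not related to itself.
So F validates K, K4, K45; KD45 would additionally require S to be serial. The strongest is K45.

K45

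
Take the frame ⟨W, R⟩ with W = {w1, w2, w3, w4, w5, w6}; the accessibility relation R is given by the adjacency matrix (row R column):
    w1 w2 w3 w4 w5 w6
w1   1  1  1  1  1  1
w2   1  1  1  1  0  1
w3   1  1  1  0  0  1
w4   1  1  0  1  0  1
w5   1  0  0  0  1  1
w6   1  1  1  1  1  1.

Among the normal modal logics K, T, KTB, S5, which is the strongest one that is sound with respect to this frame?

KTB

Reflexive (axiom T): yes — every world is R-related to itself.
Symmetric (axiom B): yes — every pair in R has its reverse in R.
Euclidean (axiom 5): no — w1 R w2 and w1 R w5, but not w2 R w5.
So F validates K, T, KTB; S5 would additionally require R to be Euclidean. The strongest is KTB.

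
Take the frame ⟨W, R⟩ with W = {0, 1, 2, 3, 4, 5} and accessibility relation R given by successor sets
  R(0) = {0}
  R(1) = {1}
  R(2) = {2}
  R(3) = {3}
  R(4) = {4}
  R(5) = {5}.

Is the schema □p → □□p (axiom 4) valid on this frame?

Axiom 4 corresponds to the accessibility relation being transitive.
Transitive: yes — every two-step R-path is closed by a direct edge.

Yes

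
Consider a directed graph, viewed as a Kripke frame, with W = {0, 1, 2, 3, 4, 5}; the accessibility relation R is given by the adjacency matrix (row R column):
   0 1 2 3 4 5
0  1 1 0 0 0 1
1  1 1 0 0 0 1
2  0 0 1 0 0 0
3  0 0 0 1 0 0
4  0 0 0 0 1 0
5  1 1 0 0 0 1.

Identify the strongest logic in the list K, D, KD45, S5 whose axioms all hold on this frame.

Serial (axiom D): yes — every world has a successor (e.g. 0 R 0).
Euclidean (axiom 5): yes — any two successors of a common world are R-related.
Transitive (axiom 4): yes — every two-step R-path is closed by a direct edge.
Reflexive (axiom T): yes — every world is R-related to itself.
So F validates K, D, KD45, S5. The strongest is S5.

S5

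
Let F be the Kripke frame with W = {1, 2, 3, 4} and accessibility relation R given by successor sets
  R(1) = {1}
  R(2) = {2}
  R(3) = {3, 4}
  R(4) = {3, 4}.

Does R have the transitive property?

Yes

Transitive: yes — every two-step R-path is closed by a direct edge.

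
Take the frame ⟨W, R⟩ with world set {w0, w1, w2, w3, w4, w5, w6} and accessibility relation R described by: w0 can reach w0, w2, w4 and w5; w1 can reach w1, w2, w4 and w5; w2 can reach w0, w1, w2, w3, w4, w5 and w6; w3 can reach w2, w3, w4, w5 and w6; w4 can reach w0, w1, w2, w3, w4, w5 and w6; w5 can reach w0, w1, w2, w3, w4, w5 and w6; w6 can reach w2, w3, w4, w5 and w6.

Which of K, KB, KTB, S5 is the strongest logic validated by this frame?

KTB

Symmetric (axiom B): yes — every pair in R has its reverse in R.
Reflexive (axiom T): yes — every world is R-related to itself.
Euclidean (axiom 5): no — w2 R w0 and w2 R w1, but not w0 R w1.
So F validates K, KB, KTB; S5 would additionally require R to be Euclidean. The strongest is KTB.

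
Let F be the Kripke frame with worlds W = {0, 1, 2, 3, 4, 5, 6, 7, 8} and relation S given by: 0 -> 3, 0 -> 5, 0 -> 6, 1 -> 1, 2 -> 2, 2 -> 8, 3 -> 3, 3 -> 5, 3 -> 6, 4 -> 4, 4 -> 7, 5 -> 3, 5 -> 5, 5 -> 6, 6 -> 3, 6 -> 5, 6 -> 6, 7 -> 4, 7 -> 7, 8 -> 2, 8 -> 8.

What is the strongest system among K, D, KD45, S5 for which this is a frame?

Serial (axiom D): yes — every world has a successor (e.g. 0 S 3).
Euclidean (axiom 5): yes — any two successors of a common world are S-related.
Transitive (axiom 4): yes — every two-step S-path is closed by a direct edge.
Reflexive (axiom T): no — 0 is not related to itself.
So F validates K, D, KD45; S5 would additionally require S to be reflexive. The strongest is KD45.

KD45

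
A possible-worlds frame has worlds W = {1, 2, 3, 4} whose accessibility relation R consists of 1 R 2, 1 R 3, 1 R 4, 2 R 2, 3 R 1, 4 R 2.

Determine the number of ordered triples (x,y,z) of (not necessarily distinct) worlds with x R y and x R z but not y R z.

8

Enumerating: (1,2,3), (1,2,4), (1,3,2), (1,3,3), (1,3,4), (1,4,3), (1,4,4), (3,1,1).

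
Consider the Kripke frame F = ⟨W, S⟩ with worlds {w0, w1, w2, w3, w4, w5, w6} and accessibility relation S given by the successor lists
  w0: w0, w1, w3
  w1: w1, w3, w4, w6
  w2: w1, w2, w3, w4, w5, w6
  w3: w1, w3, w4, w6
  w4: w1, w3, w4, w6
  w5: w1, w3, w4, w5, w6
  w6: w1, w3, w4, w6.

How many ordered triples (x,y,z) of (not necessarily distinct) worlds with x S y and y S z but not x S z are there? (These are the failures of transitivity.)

4

Enumerating: (w0,w1,w4), (w0,w1,w6), (w0,w3,w4), (w0,w3,w6).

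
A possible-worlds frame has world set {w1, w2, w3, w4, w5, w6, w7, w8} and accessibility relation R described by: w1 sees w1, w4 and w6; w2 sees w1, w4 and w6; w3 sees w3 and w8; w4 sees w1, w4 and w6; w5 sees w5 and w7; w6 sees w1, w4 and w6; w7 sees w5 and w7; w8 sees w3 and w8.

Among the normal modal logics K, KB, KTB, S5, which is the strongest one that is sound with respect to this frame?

K

Symmetric (axiom B): no — w2 R w1 but not w1 R w2.
Reflexive (axiom T): no — w2 is not related to itself.
Euclidean (axiom 5): yes — any two successors of a common world are R-related.
So F validates K; KB would additionally require R to be symmetric. The strongest is K.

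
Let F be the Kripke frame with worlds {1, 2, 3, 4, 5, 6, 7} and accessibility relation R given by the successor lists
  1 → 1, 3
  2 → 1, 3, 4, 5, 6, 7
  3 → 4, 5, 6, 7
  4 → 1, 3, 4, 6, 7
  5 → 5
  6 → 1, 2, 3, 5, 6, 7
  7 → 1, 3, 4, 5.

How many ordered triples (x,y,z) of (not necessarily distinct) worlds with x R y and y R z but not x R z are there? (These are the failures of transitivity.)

23

Enumerating: (1,3,4), (1,3,5), (1,3,6), (1,3,7), (2,6,2), (3,4,1), (3,4,3), (3,6,1), (3,6,2), (3,6,3), (3,7,1), (3,7,3), … and 11 more.
Total: 23.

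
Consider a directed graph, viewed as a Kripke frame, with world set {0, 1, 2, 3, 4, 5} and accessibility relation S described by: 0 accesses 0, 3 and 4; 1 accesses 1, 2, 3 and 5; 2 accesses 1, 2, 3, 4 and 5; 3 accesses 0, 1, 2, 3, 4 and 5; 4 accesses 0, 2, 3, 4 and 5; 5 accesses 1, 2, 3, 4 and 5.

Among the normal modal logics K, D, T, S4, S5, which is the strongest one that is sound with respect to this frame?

Serial (axiom D): yes — every world has a successor (e.g. 0 S 0).
Reflexive (axiom T): yes — every world is S-related to itself.
Transitive (axiom 4): no — 0 S 3 and 3 S 1, but not 0 S 1.
Euclidean (axiom 5): no — 2 S 1 and 2 S 4, but not 1 S 4.
So F validates K, D, T; S4 would additionally require S to be transitive. The strongest is T.

T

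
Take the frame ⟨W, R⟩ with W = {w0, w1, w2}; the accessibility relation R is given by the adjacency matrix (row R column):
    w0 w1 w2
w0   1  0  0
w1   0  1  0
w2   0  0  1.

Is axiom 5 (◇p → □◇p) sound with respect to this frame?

Yes

By correspondence theory, 5 is valid on a frame iff R is Euclidean.
Euclidean: yes — any two successors of a common world are R-related.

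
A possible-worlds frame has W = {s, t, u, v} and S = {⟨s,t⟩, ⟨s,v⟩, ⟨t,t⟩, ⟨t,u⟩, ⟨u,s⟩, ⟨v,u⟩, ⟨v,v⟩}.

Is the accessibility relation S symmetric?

Symmetric: no — s S t but not t S s.

No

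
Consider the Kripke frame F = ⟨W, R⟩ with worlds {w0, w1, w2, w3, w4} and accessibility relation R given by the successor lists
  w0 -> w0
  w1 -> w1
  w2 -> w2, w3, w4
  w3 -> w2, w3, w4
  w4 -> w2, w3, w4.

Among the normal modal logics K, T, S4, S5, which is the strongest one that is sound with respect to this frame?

Reflexive (axiom T): yes — every world is R-related to itself.
Transitive (axiom 4): yes — every two-step R-path is closed by a direct edge.
Euclidean (axiom 5): yes — any two successors of a common world are R-related.
So F validates K, T, S4, S5. The strongest is S5.

S5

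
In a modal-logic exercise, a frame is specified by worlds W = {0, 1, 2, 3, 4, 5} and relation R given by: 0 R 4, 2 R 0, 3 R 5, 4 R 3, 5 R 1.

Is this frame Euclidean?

Euclidean: no — 0 R 4 and 0 R 4, but not 4 R 4.

No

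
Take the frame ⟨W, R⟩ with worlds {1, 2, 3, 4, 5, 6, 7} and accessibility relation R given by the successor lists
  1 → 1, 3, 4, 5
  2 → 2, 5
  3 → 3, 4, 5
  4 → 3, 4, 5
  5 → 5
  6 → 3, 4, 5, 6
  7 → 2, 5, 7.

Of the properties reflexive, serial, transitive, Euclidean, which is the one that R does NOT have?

Euclidean

Reflexive: yes — every world is R-related to itself.
Serial: yes — every world has a successor (e.g. 1 R 1).
Transitive: yes — every two-step R-path is closed by a direct edge.
Euclidean: no — 1 R 5 and 1 R 3, but not 5 R 3.
Only Euclidean fails.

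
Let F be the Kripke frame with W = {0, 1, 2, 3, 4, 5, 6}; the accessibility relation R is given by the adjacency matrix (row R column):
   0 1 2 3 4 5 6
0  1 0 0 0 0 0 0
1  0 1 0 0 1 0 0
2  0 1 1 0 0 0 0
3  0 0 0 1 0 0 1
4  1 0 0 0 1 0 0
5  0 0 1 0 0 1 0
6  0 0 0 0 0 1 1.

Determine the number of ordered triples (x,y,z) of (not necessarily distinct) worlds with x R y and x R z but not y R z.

6

Enumerating: (1,4,1), (2,1,2), (3,6,3), (4,0,4), (5,2,5), (6,5,6).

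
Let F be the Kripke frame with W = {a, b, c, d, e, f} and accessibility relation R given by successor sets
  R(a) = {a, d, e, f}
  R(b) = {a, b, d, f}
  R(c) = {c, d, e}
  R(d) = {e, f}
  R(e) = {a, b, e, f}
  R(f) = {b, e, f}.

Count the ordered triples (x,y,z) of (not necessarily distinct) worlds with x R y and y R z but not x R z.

17

Enumerating: (a,e,b), (a,f,b), (b,a,e), (b,d,e), (b,f,e), (c,d,f), (c,e,a), (c,e,b), (c,e,f), (d,e,a), (d,e,b), (d,f,b), (e,a,d), (e,b,d), (f,b,a), (f,b,d), (f,e,a).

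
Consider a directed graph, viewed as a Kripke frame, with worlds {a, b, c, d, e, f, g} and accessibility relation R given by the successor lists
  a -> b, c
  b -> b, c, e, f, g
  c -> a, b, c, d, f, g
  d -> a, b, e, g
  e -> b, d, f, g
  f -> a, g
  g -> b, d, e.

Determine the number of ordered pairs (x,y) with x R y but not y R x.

10

Enumerating: (a,b), (b,f), (c,d), (c,f), (c,g), (d,a), (d,b), (e,f), (f,a), (f,g).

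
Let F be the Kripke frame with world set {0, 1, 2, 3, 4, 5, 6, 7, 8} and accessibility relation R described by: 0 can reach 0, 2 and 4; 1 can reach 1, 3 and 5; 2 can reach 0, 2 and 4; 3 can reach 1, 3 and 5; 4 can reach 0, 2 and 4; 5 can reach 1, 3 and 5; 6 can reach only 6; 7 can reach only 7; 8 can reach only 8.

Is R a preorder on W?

Reflexive: yes — every world is R-related to itself.
Transitive: yes — every two-step R-path is closed by a direct edge.
So R is a preorder.

Yes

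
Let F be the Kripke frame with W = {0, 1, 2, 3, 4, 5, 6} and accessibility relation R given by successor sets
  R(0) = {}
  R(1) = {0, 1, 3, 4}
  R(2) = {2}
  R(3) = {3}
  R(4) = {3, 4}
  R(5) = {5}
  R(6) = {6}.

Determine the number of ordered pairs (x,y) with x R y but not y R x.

Enumerating: (1,0), (1,3), (1,4), (4,3).

4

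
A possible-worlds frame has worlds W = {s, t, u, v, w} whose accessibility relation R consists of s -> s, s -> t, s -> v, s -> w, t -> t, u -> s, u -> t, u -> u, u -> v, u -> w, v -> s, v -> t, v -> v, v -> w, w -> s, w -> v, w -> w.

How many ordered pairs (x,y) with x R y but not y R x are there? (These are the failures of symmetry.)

Enumerating: (s,t), (u,s), (u,t), (u,v), (u,w), (v,t).

6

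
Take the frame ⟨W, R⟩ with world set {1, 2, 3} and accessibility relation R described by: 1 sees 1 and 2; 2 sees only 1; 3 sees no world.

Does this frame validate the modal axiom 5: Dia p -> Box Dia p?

No

The schema 5 characterises exactly the Euclidean frames.
Euclidean: no — 1 R 2 and 1 R 2, but not 2 R 2.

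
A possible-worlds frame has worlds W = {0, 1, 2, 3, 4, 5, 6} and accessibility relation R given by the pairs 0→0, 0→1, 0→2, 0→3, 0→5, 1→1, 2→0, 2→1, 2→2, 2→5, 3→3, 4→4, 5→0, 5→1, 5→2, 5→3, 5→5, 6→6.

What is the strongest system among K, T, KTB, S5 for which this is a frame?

Reflexive (axiom T): yes — every world is R-related to itself.
Symmetric (axiom B): no — 0 R 1 but not 1 R 0.
Euclidean (axiom 5): no — 0 R 1 and 0 R 2, but not 1 R 2.
So F validates K, T; KTB would additionally require R to be symmetric. The strongest is T.

T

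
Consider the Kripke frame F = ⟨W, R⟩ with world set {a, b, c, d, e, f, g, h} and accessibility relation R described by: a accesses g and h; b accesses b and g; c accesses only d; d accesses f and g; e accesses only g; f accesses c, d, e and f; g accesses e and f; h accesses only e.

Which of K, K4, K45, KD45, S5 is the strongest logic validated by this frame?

K

Transitive (axiom 4): no — a R g and g R e, but not a R e.
Euclidean (axiom 5): no — a R g and a R h, but not g R h.
Serial (axiom D): yes — every world has a successor (e.g. a R g).
Reflexive (axiom T): no — a is not related to itself.
So F validates K; K4 would additionally require R to be transitive. The strongest is K.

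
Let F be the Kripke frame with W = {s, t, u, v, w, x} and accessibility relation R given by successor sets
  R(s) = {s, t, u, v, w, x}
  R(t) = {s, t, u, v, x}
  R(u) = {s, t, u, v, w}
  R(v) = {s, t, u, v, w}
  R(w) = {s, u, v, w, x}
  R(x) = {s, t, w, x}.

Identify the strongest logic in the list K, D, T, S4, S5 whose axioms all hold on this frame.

Serial (axiom D): yes — every world has a successor (e.g. s R s).
Reflexive (axiom T): yes — every world is R-related to itself.
Transitive (axiom 4): no — t R s and s R w, but not t R w.
Euclidean (axiom 5): no — s R t and s R w, but not t R w.
So F validates K, D, T; S4 would additionally require R to be transitive. The strongest is T.

T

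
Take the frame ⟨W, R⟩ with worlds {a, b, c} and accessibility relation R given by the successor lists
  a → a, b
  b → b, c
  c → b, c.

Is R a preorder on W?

Reflexive: yes — every world is R-related to itself.
Transitive: no — a R b and b R c, but not a R c.
So R is not a preorder.

No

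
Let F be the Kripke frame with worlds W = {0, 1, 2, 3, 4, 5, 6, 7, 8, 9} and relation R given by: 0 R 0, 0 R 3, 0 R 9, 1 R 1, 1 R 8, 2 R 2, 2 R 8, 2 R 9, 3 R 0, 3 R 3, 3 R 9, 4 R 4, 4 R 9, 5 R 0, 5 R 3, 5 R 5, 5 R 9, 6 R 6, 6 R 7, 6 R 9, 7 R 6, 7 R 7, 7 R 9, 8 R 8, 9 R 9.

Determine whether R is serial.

Yes

Serial: yes — every world has a successor (e.g. 0 R 0).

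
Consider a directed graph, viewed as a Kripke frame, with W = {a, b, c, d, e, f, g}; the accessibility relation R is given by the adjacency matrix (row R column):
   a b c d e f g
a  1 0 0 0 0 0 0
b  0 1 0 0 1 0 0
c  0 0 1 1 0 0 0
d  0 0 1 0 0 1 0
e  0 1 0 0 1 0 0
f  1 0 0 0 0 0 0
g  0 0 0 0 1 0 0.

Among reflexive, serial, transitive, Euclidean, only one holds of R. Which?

Reflexive: no — d is not related to itself.
Serial: yes — every world has a successor (e.g. a R a).
Transitive: no — c R d and d R f, but not c R f.
Euclidean: no — d R c and d R f, but not c R f.
Only serial holds.

serial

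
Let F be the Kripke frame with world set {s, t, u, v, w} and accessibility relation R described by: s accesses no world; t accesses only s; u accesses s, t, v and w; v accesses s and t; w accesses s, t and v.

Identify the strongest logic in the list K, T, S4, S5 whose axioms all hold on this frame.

K

Reflexive (axiom T): no — s is not related to itself.
Transitive (axiom 4): yes — every two-step R-path is closed by a direct edge.
Euclidean (axiom 5): no — u R s and u R t, but not s R t.
So F validates K; T would additionally require R to be reflexive. The strongest is K.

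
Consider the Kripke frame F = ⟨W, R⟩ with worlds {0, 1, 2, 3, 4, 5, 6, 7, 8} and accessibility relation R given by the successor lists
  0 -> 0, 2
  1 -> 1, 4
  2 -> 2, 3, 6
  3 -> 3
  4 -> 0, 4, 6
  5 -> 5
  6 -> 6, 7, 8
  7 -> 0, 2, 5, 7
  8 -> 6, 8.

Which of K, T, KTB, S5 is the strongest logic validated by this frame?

T

Reflexive (axiom T): yes — every world is R-related to itself.
Symmetric (axiom B): no — 0 R 2 but not 2 R 0.
Euclidean (axiom 5): no — 2 R 3 and 2 R 6, but not 3 R 6.
So F validates K, T; KTB would additionally require R to be symmetric. The strongest is T.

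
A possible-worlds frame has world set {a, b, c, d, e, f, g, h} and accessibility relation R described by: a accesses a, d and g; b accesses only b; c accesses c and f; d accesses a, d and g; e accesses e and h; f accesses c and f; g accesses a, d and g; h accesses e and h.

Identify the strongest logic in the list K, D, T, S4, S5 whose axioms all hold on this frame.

Serial (axiom D): yes — every world has a successor (e.g. a R a).
Reflexive (axiom T): yes — every world is R-related to itself.
Transitive (axiom 4): yes — every two-step R-path is closed by a direct edge.
Euclidean (axiom 5): yes — any two successors of a common world are R-related.
So F validates K, D, T, S4, S5. The strongest is S5.

S5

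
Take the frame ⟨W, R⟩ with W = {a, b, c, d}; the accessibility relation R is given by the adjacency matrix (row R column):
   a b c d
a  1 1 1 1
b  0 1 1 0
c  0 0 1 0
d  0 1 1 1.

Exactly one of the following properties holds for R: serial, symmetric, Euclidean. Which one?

Serial: yes — every world has a successor (e.g. a R a).
Symmetric: no — a R b but not b R a.
Euclidean: no — a R b and a R d, but not b R d.
Only serial holds.

serial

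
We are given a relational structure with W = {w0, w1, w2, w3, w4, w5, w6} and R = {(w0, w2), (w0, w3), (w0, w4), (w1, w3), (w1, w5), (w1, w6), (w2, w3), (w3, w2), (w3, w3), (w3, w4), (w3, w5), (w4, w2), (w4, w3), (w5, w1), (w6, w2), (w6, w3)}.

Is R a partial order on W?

No

Reflexive: no — w0 is not related to itself.
Transitive: no — w0 R w3 and w3 R w5, but not w0 R w5.
Antisymmetric: no — w1 R w5 and w5 R w1 with w1 ≠ w5.
So R is not a partial order.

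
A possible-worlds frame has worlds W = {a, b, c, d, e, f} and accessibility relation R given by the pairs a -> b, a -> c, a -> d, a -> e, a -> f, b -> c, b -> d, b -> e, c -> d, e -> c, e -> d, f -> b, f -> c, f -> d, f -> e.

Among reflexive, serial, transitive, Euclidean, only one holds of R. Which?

Reflexive: no — a is not related to itself.
Serial: no — d has no R-successor.
Transitive: yes — every two-step R-path is closed by a direct edge.
Euclidean: no — a R b and a R f, but not b R f.
Only transitive holds.

transitive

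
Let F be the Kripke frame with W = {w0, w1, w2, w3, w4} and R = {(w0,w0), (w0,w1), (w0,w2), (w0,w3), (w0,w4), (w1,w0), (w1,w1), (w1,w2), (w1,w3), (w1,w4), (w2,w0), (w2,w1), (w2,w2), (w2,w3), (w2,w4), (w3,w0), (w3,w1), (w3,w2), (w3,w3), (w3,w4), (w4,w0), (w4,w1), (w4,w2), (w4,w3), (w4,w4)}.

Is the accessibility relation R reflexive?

Reflexive: yes — every world is R-related to itself.

Yes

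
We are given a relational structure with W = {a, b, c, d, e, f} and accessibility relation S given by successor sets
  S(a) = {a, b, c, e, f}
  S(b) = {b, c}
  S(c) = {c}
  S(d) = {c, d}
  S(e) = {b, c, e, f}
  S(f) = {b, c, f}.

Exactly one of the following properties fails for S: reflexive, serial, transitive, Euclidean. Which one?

Reflexive: yes — every world is S-related to itself.
Serial: yes — every world has a successor (e.g. a S a).
Transitive: yes — every two-step S-path is closed by a direct edge.
Euclidean: no — a S b and a S e, but not b S e.
Only Euclidean fails.

Euclidean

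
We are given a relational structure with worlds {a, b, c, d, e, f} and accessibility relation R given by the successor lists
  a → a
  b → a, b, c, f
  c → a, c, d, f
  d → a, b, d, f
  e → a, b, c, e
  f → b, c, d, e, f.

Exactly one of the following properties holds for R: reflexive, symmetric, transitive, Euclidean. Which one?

Reflexive: yes — every world is R-related to itself.
Symmetric: no — b R a but not a R b.
Transitive: no — b R c and c R d, but not b R d.
Euclidean: no — b R a and b R c, but not a R c.
Only reflexive holds.

reflexive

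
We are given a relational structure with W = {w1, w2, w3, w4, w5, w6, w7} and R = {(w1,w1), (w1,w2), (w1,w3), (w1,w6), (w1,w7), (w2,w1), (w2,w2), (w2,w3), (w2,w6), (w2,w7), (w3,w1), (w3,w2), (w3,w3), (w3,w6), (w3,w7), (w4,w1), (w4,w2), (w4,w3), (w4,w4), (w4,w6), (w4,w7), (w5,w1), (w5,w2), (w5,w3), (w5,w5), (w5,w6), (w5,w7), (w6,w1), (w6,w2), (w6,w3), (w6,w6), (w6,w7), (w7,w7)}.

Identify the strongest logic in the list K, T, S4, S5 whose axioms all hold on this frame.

Reflexive (axiom T): yes — every world is R-related to itself.
Transitive (axiom 4): yes — every two-step R-path is closed by a direct edge.
Euclidean (axiom 5): no — w1 R w7 and w1 R w2, but not w7 R w2.
So F validates K, T, S4; S5 would additionally require R to be Euclidean. The strongest is S4.

S4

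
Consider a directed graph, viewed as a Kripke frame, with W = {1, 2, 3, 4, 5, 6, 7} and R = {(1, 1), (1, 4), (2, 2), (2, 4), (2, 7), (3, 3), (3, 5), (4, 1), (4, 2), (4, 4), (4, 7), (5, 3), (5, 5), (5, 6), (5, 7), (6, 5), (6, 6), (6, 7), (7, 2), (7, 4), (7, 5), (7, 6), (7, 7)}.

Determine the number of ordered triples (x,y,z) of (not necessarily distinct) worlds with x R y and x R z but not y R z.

Enumerating: (4,1,2), (4,1,7), (4,2,1), (4,7,1), (5,3,6), (5,3,7), (5,6,3), (5,7,3), (7,2,5), (7,2,6), (7,4,5), (7,4,6), (7,5,2), (7,5,4), (7,6,2), (7,6,4).

16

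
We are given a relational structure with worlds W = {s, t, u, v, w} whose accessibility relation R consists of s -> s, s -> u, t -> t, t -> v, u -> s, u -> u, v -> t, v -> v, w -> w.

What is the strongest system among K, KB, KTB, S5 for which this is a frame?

Symmetric (axiom B): yes — every pair in R has its reverse in R.
Reflexive (axiom T): yes — every world is R-related to itself.
Euclidean (axiom 5): yes — any two successors of a common world are R-related.
So F validates K, KB, KTB, S5. The strongest is S5.

S5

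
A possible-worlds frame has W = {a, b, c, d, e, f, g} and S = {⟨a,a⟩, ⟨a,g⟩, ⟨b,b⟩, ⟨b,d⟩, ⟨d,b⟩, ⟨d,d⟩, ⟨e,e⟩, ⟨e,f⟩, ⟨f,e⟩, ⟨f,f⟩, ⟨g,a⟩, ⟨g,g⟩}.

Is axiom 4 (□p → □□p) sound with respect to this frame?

Axiom 4 corresponds to the accessibility relation being transitive.
Transitive: yes — every two-step S-path is closed by a direct edge.

Yes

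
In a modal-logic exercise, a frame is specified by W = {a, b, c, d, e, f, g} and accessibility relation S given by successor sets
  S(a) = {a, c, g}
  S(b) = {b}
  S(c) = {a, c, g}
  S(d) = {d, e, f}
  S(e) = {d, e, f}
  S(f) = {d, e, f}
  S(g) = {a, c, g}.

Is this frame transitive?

Transitive: yes — every two-step S-path is closed by a direct edge.

Yes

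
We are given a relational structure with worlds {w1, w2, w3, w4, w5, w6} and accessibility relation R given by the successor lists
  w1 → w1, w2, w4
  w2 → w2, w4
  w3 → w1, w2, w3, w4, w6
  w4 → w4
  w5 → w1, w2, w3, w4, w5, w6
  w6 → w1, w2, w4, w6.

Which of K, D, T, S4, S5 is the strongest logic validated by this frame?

S4

Serial (axiom D): yes — every world has a successor (e.g. w1 R w1).
Reflexive (axiom T): yes — every world is R-related to itself.
Transitive (axiom 4): yes — every two-step R-path is closed by a direct edge.
Euclidean (axiom 5): no — w1 R w4 and w1 R w2, but not w4 R w2.
So F validates K, D, T, S4; S5 would additionally require R to be Euclidean. The strongest is S4.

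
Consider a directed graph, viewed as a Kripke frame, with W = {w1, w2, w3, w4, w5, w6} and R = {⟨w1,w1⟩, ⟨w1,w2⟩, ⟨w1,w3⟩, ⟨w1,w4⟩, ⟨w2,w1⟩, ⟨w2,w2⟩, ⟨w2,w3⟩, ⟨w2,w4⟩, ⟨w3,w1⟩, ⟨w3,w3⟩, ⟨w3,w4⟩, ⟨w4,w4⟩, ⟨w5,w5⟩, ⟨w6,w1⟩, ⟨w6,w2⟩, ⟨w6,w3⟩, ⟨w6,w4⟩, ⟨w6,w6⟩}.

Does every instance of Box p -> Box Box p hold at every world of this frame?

No

Axiom 4 corresponds to the accessibility relation being transitive.
Transitive: no — w3 R w1 and w1 R w2, but not w3 R w2.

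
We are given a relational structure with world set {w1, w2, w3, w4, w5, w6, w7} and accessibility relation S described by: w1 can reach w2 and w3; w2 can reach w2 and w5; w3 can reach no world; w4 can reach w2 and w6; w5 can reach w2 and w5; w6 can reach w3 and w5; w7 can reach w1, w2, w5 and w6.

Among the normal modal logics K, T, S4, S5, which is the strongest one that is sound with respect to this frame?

Reflexive (axiom T): no — w1 is not related to itself.
Transitive (axiom 4): no — w1 S w2 and w2 S w5, but not w1 S w5.
Euclidean (axiom 5): no — w1 S w2 and w1 S w3, but not w2 S w3.
So F validates K; T would additionally require S to be reflexive. The strongest is K.

K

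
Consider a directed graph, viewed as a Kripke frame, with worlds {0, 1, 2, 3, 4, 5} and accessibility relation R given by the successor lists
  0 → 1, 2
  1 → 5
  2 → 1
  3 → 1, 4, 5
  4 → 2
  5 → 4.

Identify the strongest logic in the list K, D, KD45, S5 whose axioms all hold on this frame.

D

Serial (axiom D): yes — every world has a successor (e.g. 0 R 1).
Euclidean (axiom 5): no — 0 R 1 and 0 R 2, but not 1 R 2.
Transitive (axiom 4): no — 0 R 1 and 1 R 5, but not 0 R 5.
Reflexive (axiom T): no — 0 is not related to itself.
So F validates K, D; KD45 would additionally require R to be Euclidean and transitive. The strongest is D.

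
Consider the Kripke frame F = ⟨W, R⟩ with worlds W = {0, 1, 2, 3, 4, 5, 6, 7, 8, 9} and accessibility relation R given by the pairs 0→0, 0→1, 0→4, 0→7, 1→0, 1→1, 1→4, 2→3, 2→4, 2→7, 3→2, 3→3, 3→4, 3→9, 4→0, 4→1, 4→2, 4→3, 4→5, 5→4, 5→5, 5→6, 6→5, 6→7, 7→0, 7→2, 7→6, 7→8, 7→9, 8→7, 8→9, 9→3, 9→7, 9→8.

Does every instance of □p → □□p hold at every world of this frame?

Axiom 4 corresponds to the accessibility relation being transitive.
Transitive: no — 0 R 4 and 4 R 2, but not 0 R 2.

No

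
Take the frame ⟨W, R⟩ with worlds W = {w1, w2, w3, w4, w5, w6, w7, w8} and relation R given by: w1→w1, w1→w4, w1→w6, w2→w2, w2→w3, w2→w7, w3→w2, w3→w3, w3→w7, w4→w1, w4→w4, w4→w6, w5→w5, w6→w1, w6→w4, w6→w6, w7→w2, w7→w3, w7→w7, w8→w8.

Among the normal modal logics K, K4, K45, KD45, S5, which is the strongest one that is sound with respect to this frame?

S5

Transitive (axiom 4): yes — every two-step R-path is closed by a direct edge.
Euclidean (axiom 5): yes — any two successors of a common world are R-related.
Serial (axiom D): yes — every world has a successor (e.g. w1 R w1).
Reflexive (axiom T): yes — every world is R-related to itself.
So F validates K, K4, K45, KD45, S5. The strongest is S5.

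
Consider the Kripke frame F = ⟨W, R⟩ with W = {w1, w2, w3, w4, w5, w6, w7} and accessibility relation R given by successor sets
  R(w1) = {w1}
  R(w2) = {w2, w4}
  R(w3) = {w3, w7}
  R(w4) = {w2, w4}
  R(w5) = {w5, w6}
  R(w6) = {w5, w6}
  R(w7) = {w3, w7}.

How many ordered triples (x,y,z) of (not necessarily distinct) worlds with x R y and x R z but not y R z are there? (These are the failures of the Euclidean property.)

0

R is Euclidean; there are no such tuples.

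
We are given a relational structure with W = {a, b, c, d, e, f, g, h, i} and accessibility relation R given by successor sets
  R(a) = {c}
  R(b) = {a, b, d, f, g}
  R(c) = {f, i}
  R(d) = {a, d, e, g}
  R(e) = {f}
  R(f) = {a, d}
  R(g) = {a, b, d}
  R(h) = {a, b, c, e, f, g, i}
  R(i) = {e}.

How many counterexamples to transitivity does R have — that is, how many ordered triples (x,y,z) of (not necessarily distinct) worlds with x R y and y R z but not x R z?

24

Enumerating: (a,c,f), (a,c,i), (b,a,c), (b,d,e), (c,f,a), (c,f,d), (c,i,e), (d,a,c), (d,e,f), (d,g,b), (e,f,a), (e,f,d), … and 12 more.
Total: 24.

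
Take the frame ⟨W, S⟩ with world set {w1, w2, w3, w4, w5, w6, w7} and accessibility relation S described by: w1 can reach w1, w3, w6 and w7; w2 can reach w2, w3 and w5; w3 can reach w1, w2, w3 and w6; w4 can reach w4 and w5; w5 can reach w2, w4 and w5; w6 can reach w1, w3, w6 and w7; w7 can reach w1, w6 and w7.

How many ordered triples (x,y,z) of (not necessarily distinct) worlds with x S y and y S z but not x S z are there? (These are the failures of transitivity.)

Enumerating: (w1,w3,w2), (w2,w3,w1), (w2,w3,w6), (w2,w5,w4), (w3,w1,w7), (w3,w2,w5), (w3,w6,w7), (w4,w5,w2), (w5,w2,w3), (w6,w3,w2), (w7,w1,w3), (w7,w6,w3).

12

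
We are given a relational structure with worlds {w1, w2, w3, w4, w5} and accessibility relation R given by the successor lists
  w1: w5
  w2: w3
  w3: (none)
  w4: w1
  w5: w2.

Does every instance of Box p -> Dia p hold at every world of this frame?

No

The schema D characterises exactly the serial frames.
Serial: no — w3 has no R-successor.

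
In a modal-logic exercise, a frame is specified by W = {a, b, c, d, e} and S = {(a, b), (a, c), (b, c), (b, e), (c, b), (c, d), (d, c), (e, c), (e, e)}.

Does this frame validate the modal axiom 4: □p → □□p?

Axiom 4 corresponds to the accessibility relation being transitive.
Transitive: no — a S b and b S e, but not a S e.

No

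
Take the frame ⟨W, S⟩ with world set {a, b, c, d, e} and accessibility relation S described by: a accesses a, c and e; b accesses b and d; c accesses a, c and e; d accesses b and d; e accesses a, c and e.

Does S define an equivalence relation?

Yes

Reflexive: yes — every world is S-related to itself.
Symmetric: yes — every pair in S has its reverse in S.
Transitive: yes — every two-step S-path is closed by a direct edge.
So S is an equivalence relation.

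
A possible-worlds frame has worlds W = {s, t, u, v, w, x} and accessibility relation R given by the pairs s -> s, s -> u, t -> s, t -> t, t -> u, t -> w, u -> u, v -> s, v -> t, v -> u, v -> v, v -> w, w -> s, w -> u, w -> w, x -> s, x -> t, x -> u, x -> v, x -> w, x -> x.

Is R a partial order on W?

Reflexive: yes — every world is R-related to itself.
Transitive: yes — every two-step R-path is closed by a direct edge.
Antisymmetric: yes — no distinct pair is related both ways.
So R is a partial order.

Yes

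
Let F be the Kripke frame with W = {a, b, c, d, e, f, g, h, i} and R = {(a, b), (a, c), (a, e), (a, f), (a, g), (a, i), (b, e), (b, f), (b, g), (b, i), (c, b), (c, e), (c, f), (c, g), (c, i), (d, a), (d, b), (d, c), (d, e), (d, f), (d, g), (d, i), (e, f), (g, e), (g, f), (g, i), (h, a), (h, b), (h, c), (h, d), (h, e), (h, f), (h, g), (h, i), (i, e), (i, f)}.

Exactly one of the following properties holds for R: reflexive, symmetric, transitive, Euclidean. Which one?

transitive

Reflexive: no — a is not related to itself.
Symmetric: no — a R b but not b R a.
Transitive: yes — every two-step R-path is closed by a direct edge.
Euclidean: no — a R b and a R c, but not b R c.
Only transitive holds.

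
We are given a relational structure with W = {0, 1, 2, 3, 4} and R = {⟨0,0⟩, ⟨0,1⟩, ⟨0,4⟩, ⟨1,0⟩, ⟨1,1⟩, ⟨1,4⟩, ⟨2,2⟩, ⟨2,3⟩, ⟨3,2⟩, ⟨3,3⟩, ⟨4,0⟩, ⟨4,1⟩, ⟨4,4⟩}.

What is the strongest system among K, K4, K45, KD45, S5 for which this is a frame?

S5

Transitive (axiom 4): yes — every two-step R-path is closed by a direct edge.
Euclidean (axiom 5): yes — any two successors of a common world are R-related.
Serial (axiom D): yes — every world has a successor (e.g. 0 R 0).
Reflexive (axiom T): yes — every world is R-related to itself.
So F validates K, K4, K45, KD45, S5. The strongest is S5.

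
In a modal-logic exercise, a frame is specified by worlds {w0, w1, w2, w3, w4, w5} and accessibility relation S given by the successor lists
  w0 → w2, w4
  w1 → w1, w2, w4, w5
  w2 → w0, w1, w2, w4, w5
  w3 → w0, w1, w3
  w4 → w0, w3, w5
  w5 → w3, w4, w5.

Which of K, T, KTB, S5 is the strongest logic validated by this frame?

Reflexive (axiom T): no — w0 is not related to itself.
Symmetric (axiom B): no — w1 S w4 but not w4 S w1.
Euclidean (axiom 5): no — w0 S w4 and w0 S w2, but not w4 S w2.
So F validates K; T would additionally require S to be reflexive. The strongest is K.

K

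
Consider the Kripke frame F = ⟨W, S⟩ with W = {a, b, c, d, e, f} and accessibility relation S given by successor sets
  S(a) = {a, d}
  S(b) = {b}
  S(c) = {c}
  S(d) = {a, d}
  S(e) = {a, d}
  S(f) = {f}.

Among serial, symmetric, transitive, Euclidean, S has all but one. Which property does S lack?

Serial: yes — every world has a successor (e.g. a S a).
Symmetric: no — e S a but not a S e.
Transitive: yes — every two-step S-path is closed by a direct edge.
Euclidean: yes — any two successors of a common world are S-related.
Only symmetric fails.

symmetric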